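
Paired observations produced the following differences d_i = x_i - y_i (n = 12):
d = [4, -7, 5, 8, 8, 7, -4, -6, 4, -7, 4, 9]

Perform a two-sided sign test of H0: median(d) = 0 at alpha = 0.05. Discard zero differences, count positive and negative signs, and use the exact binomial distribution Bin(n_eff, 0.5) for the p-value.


Step 1: Discard zero differences. Original n = 12; n_eff = number of nonzero differences = 12.
Nonzero differences (with sign): +4, -7, +5, +8, +8, +7, -4, -6, +4, -7, +4, +9
Step 2: Count signs: positive = 8, negative = 4.
Step 3: Under H0: P(positive) = 0.5, so the number of positives S ~ Bin(12, 0.5).
Step 4: Two-sided exact p-value = sum of Bin(12,0.5) probabilities at or below the observed probability = 0.387695.
Step 5: alpha = 0.05. fail to reject H0.

n_eff = 12, pos = 8, neg = 4, p = 0.387695, fail to reject H0.


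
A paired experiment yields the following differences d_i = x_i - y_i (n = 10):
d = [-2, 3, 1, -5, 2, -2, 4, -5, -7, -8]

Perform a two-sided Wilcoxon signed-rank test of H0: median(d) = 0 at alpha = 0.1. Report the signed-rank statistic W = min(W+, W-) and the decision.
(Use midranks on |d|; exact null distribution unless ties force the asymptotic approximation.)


Step 1: Drop any zero differences (none here) and take |d_i|.
|d| = [2, 3, 1, 5, 2, 2, 4, 5, 7, 8]
Step 2: Midrank |d_i| (ties get averaged ranks).
ranks: |2|->3, |3|->5, |1|->1, |5|->7.5, |2|->3, |2|->3, |4|->6, |5|->7.5, |7|->9, |8|->10
Step 3: Attach original signs; sum ranks with positive sign and with negative sign.
W+ = 5 + 1 + 3 + 6 = 15
W- = 3 + 7.5 + 3 + 7.5 + 9 + 10 = 40
(Check: W+ + W- = 55 should equal n(n+1)/2 = 55.)
Step 4: Test statistic W = min(W+, W-) = 15.
Step 5: Ties in |d|, so use the tie-corrected normal approximation.
        E[W] = n(n+1)/4 = 10*11/4 = 27.5.
        Tie groups: |d|=2 (t=3), |d|=5 (t=2); sum(t^3 - t) = 30.
        Var[W] = n(n+1)(2n+1)/24 - sum(t^3-t)/48 = 2310/24 - 30/48 = 95.625.
        z = (W - E[W]) / sqrt(Var[W]) = (15 - 27.5) / 9.7788 = -1.2783.
        Two-sided p = 2*Phi(z) = 0.201152.
Step 6: alpha = 0.1. fail to reject H0.

W+ = 15, W- = 40, W = min = 15, p = 0.201152, fail to reject H0.


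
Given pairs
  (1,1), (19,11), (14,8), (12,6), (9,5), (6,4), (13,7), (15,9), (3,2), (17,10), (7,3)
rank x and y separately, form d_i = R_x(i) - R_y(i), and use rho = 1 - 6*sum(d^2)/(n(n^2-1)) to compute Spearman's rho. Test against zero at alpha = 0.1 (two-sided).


Step 1: Rank x and y separately (midranks; no ties here).
rank(x): 1->1, 19->11, 14->8, 12->6, 9->5, 6->3, 13->7, 15->9, 3->2, 17->10, 7->4
rank(y): 1->1, 11->11, 8->8, 6->6, 5->5, 4->4, 7->7, 9->9, 2->2, 10->10, 3->3
Step 2: d_i = R_x(i) - R_y(i); compute d_i^2.
  (1-1)^2=0, (11-11)^2=0, (8-8)^2=0, (6-6)^2=0, (5-5)^2=0, (3-4)^2=1, (7-7)^2=0, (9-9)^2=0, (2-2)^2=0, (10-10)^2=0, (4-3)^2=1
sum(d^2) = 2.
Step 3: rho = 1 - 6*2 / (11*(11^2 - 1)) = 1 - 12/1320 = 0.990909.
Step 4: Under H0, t = rho * sqrt((n-2)/(1-rho^2)) = 22.0966 ~ t(9).
Step 5: Two-sided p-value from the t-distribution with 9 df = 0.000000.
Step 6: alpha = 0.1. reject H0.

rho = 0.9909, p = 0.000000, reject H0 at alpha = 0.1.


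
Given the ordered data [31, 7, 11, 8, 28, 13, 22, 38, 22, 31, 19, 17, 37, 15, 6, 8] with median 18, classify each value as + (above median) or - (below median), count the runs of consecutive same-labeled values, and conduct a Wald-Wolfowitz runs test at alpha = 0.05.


Step 1: Compute median = 18; label A = above, B = below.
Labels in order: ABBBABAAAAABABBB  (n_A = 8, n_B = 8)
Step 2: Count runs R = 8.
Step 3: Under H0 (random ordering), E[R] = 2*n_A*n_B/(n_A+n_B) + 1 = 2*8*8/16 + 1 = 9.0000.
        Var[R] = 2*n_A*n_B*(2*n_A*n_B - n_A - n_B) / ((n_A+n_B)^2 * (n_A+n_B-1)) = 14336/3840 = 3.7333.
        SD[R] = 1.9322.
Step 4: Continuity-corrected z = (R + 0.5 - E[R]) / SD[R] = (8 + 0.5 - 9.0000) / 1.9322 = -0.2588.
Step 5: Two-sided p-value via normal approximation = 2*(1 - Phi(|z|)) = 0.795809.
Step 6: alpha = 0.05. fail to reject H0.

R = 8, z = -0.2588, p = 0.795809, fail to reject H0.


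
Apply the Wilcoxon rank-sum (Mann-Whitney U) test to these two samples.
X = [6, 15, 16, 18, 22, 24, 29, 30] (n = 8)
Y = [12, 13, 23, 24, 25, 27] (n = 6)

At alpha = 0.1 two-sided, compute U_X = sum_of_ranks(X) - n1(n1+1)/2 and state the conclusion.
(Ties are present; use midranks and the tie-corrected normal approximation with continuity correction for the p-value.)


Step 1: Combine and sort all 14 observations; assign midranks.
sorted (value, group): (6,X), (12,Y), (13,Y), (15,X), (16,X), (18,X), (22,X), (23,Y), (24,X), (24,Y), (25,Y), (27,Y), (29,X), (30,X)
ranks: 6->1, 12->2, 13->3, 15->4, 16->5, 18->6, 22->7, 23->8, 24->9.5, 24->9.5, 25->11, 27->12, 29->13, 30->14
Step 2: Rank sum for X: R1 = 1 + 4 + 5 + 6 + 7 + 9.5 + 13 + 14 = 59.5.
Step 3: U_X = R1 - n1(n1+1)/2 = 59.5 - 8*9/2 = 59.5 - 36 = 23.5.
       U_Y = n1*n2 - U_X = 48 - 23.5 = 24.5.
Step 4: Ties are present, so use the tie-corrected normal approximation (with continuity correction) for the p-value.
Step 5: p-value = 1.000000; compare to alpha = 0.1. fail to reject H0.

U_X = 23.5, p = 1.000000, fail to reject H0 at alpha = 0.1.


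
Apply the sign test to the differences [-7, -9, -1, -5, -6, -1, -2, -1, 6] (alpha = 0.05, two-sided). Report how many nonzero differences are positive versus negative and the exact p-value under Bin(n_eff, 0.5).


Step 1: Discard zero differences. Original n = 9; n_eff = number of nonzero differences = 9.
Nonzero differences (with sign): -7, -9, -1, -5, -6, -1, -2, -1, +6
Step 2: Count signs: positive = 1, negative = 8.
Step 3: Under H0: P(positive) = 0.5, so the number of positives S ~ Bin(9, 0.5).
Step 4: Two-sided exact p-value = sum of Bin(9,0.5) probabilities at or below the observed probability = 0.039062.
Step 5: alpha = 0.05. reject H0.

n_eff = 9, pos = 1, neg = 8, p = 0.039062, reject H0.


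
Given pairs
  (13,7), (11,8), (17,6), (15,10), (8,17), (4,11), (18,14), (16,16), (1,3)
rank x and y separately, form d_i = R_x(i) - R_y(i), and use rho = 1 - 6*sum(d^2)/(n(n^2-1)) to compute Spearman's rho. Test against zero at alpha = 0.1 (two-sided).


Step 1: Rank x and y separately (midranks; no ties here).
rank(x): 13->5, 11->4, 17->8, 15->6, 8->3, 4->2, 18->9, 16->7, 1->1
rank(y): 7->3, 8->4, 6->2, 10->5, 17->9, 11->6, 14->7, 16->8, 3->1
Step 2: d_i = R_x(i) - R_y(i); compute d_i^2.
  (5-3)^2=4, (4-4)^2=0, (8-2)^2=36, (6-5)^2=1, (3-9)^2=36, (2-6)^2=16, (9-7)^2=4, (7-8)^2=1, (1-1)^2=0
sum(d^2) = 98.
Step 3: rho = 1 - 6*98 / (9*(9^2 - 1)) = 1 - 588/720 = 0.183333.
Step 4: Under H0, t = rho * sqrt((n-2)/(1-rho^2)) = 0.4934 ~ t(7).
Step 5: Two-sided p-value from the t-distribution with 7 df = 0.636820.
Step 6: alpha = 0.1. fail to reject H0.

rho = 0.1833, p = 0.636820, fail to reject H0 at alpha = 0.1.


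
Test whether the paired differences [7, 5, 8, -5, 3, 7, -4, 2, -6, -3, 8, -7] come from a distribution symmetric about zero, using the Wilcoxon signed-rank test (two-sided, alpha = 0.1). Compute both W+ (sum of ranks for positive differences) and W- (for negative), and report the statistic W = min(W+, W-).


Step 1: Drop any zero differences (none here) and take |d_i|.
|d| = [7, 5, 8, 5, 3, 7, 4, 2, 6, 3, 8, 7]
Step 2: Midrank |d_i| (ties get averaged ranks).
ranks: |7|->9, |5|->5.5, |8|->11.5, |5|->5.5, |3|->2.5, |7|->9, |4|->4, |2|->1, |6|->7, |3|->2.5, |8|->11.5, |7|->9
Step 3: Attach original signs; sum ranks with positive sign and with negative sign.
W+ = 9 + 5.5 + 11.5 + 2.5 + 9 + 1 + 11.5 = 50
W- = 5.5 + 4 + 7 + 2.5 + 9 = 28
(Check: W+ + W- = 78 should equal n(n+1)/2 = 78.)
Step 4: Test statistic W = min(W+, W-) = 28.
Step 5: Ties in |d|, so use the tie-corrected normal approximation.
        E[W] = n(n+1)/4 = 12*13/4 = 39.
        Tie groups: |d|=3 (t=2), |d|=5 (t=2), |d|=7 (t=3), |d|=8 (t=2); sum(t^3 - t) = 42.
        Var[W] = n(n+1)(2n+1)/24 - sum(t^3-t)/48 = 3900/24 - 42/48 = 161.625.
        z = (W - E[W]) / sqrt(Var[W]) = (28 - 39) / 12.7132 = -0.8652.
        Two-sided p = 2*Phi(z) = 0.386905.
Step 6: alpha = 0.1. fail to reject H0.

W+ = 50, W- = 28, W = min = 28, p = 0.386905, fail to reject H0.


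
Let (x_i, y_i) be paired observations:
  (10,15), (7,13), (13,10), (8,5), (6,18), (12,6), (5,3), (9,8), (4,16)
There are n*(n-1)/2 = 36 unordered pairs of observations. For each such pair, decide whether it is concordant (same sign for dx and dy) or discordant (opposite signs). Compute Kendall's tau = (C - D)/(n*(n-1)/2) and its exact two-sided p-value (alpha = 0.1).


Step 1: Enumerate the 36 unordered pairs (i,j) with i<j and classify each by sign(x_j-x_i) * sign(y_j-y_i).
  (1,2):dx=-3,dy=-2->C; (1,3):dx=+3,dy=-5->D; (1,4):dx=-2,dy=-10->C; (1,5):dx=-4,dy=+3->D
  (1,6):dx=+2,dy=-9->D; (1,7):dx=-5,dy=-12->C; (1,8):dx=-1,dy=-7->C; (1,9):dx=-6,dy=+1->D
  (2,3):dx=+6,dy=-3->D; (2,4):dx=+1,dy=-8->D; (2,5):dx=-1,dy=+5->D; (2,6):dx=+5,dy=-7->D
  (2,7):dx=-2,dy=-10->C; (2,8):dx=+2,dy=-5->D; (2,9):dx=-3,dy=+3->D; (3,4):dx=-5,dy=-5->C
  (3,5):dx=-7,dy=+8->D; (3,6):dx=-1,dy=-4->C; (3,7):dx=-8,dy=-7->C; (3,8):dx=-4,dy=-2->C
  (3,9):dx=-9,dy=+6->D; (4,5):dx=-2,dy=+13->D; (4,6):dx=+4,dy=+1->C; (4,7):dx=-3,dy=-2->C
  (4,8):dx=+1,dy=+3->C; (4,9):dx=-4,dy=+11->D; (5,6):dx=+6,dy=-12->D; (5,7):dx=-1,dy=-15->C
  (5,8):dx=+3,dy=-10->D; (5,9):dx=-2,dy=-2->C; (6,7):dx=-7,dy=-3->C; (6,8):dx=-3,dy=+2->D
  (6,9):dx=-8,dy=+10->D; (7,8):dx=+4,dy=+5->C; (7,9):dx=-1,dy=+13->D; (8,9):dx=-5,dy=+8->D
Step 2: C = 16, D = 20, total pairs = 36.
Step 3: tau = (C - D)/(n(n-1)/2) = (16 - 20)/36 = -0.111111.
Step 4: Exact two-sided p-value (enumerate n! = 362880 permutations of y under H0): p = 0.761414.
Step 5: alpha = 0.1. fail to reject H0.

tau_b = -0.1111 (C=16, D=20), p = 0.761414, fail to reject H0.


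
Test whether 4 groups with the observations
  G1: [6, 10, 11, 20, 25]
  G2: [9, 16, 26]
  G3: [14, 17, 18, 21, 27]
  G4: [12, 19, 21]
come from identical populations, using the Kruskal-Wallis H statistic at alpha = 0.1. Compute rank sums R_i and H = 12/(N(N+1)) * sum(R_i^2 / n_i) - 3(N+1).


Step 1: Combine all N = 16 observations and assign midranks.
sorted (value, group, rank): (6,G1,1), (9,G2,2), (10,G1,3), (11,G1,4), (12,G4,5), (14,G3,6), (16,G2,7), (17,G3,8), (18,G3,9), (19,G4,10), (20,G1,11), (21,G3,12.5), (21,G4,12.5), (25,G1,14), (26,G2,15), (27,G3,16)
Step 2: Sum ranks within each group.
R_1 = 33 (n_1 = 5)
R_2 = 24 (n_2 = 3)
R_3 = 51.5 (n_3 = 5)
R_4 = 27.5 (n_4 = 3)
Step 3: H = 12/(N(N+1)) * sum(R_i^2/n_i) - 3(N+1)
     = 12/(16*17) * (33^2/5 + 24^2/3 + 51.5^2/5 + 27.5^2/3) - 3*17
     = 0.044118 * 1192.33 - 51
     = 1.602941.
Step 4: Ties present; correction factor C = 1 - 6/(16^3 - 16) = 0.998529. Corrected H = 1.602941 / 0.998529 = 1.605302.
Step 5: Under H0, H ~ chi^2(3); p-value = 0.658188.
Step 6: alpha = 0.1. fail to reject H0.

H = 1.6053, df = 3, p = 0.658188, fail to reject H0.


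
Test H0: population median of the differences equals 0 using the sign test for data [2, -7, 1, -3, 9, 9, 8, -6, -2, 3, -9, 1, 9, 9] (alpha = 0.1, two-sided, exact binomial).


Step 1: Discard zero differences. Original n = 14; n_eff = number of nonzero differences = 14.
Nonzero differences (with sign): +2, -7, +1, -3, +9, +9, +8, -6, -2, +3, -9, +1, +9, +9
Step 2: Count signs: positive = 9, negative = 5.
Step 3: Under H0: P(positive) = 0.5, so the number of positives S ~ Bin(14, 0.5).
Step 4: Two-sided exact p-value = sum of Bin(14,0.5) probabilities at or below the observed probability = 0.423950.
Step 5: alpha = 0.1. fail to reject H0.

n_eff = 14, pos = 9, neg = 5, p = 0.423950, fail to reject H0.


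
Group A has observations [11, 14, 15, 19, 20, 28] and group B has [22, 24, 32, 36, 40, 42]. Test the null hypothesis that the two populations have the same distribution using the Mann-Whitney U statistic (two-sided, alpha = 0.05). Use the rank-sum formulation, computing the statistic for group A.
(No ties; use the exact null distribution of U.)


Step 1: Combine and sort all 12 observations; assign midranks.
sorted (value, group): (11,X), (14,X), (15,X), (19,X), (20,X), (22,Y), (24,Y), (28,X), (32,Y), (36,Y), (40,Y), (42,Y)
ranks: 11->1, 14->2, 15->3, 19->4, 20->5, 22->6, 24->7, 28->8, 32->9, 36->10, 40->11, 42->12
Step 2: Rank sum for X: R1 = 1 + 2 + 3 + 4 + 5 + 8 = 23.
Step 3: U_X = R1 - n1(n1+1)/2 = 23 - 6*7/2 = 23 - 21 = 2.
       U_Y = n1*n2 - U_X = 36 - 2 = 34.
Step 4: No ties, so the exact null distribution of U (based on enumerating the C(12,6) = 924 equally likely rank assignments) gives the two-sided p-value.
Step 5: p-value = 0.008658; compare to alpha = 0.05. reject H0.

U_X = 2, p = 0.008658, reject H0 at alpha = 0.05.


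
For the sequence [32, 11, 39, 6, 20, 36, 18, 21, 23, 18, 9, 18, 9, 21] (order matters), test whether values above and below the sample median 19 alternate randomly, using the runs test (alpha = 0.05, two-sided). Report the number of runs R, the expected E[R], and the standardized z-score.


Step 1: Compute median = 19; label A = above, B = below.
Labels in order: ABABAABAABBBBA  (n_A = 7, n_B = 7)
Step 2: Count runs R = 9.
Step 3: Under H0 (random ordering), E[R] = 2*n_A*n_B/(n_A+n_B) + 1 = 2*7*7/14 + 1 = 8.0000.
        Var[R] = 2*n_A*n_B*(2*n_A*n_B - n_A - n_B) / ((n_A+n_B)^2 * (n_A+n_B-1)) = 8232/2548 = 3.2308.
        SD[R] = 1.7974.
Step 4: Continuity-corrected z = (R - 0.5 - E[R]) / SD[R] = (9 - 0.5 - 8.0000) / 1.7974 = 0.2782.
Step 5: Two-sided p-value via normal approximation = 2*(1 - Phi(|z|)) = 0.780879.
Step 6: alpha = 0.05. fail to reject H0.

R = 9, z = 0.2782, p = 0.780879, fail to reject H0.


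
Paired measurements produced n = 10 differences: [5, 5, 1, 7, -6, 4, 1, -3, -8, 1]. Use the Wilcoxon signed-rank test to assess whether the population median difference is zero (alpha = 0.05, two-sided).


Step 1: Drop any zero differences (none here) and take |d_i|.
|d| = [5, 5, 1, 7, 6, 4, 1, 3, 8, 1]
Step 2: Midrank |d_i| (ties get averaged ranks).
ranks: |5|->6.5, |5|->6.5, |1|->2, |7|->9, |6|->8, |4|->5, |1|->2, |3|->4, |8|->10, |1|->2
Step 3: Attach original signs; sum ranks with positive sign and with negative sign.
W+ = 6.5 + 6.5 + 2 + 9 + 5 + 2 + 2 = 33
W- = 8 + 4 + 10 = 22
(Check: W+ + W- = 55 should equal n(n+1)/2 = 55.)
Step 4: Test statistic W = min(W+, W-) = 22.
Step 5: Ties in |d|, so use the tie-corrected normal approximation.
        E[W] = n(n+1)/4 = 10*11/4 = 27.5.
        Tie groups: |d|=1 (t=3), |d|=5 (t=2); sum(t^3 - t) = 30.
        Var[W] = n(n+1)(2n+1)/24 - sum(t^3-t)/48 = 2310/24 - 30/48 = 95.625.
        z = (W - E[W]) / sqrt(Var[W]) = (22 - 27.5) / 9.7788 = -0.5624.
        Two-sided p = 2*Phi(z) = 0.573816.
Step 6: alpha = 0.05. fail to reject H0.

W+ = 33, W- = 22, W = min = 22, p = 0.573816, fail to reject H0.


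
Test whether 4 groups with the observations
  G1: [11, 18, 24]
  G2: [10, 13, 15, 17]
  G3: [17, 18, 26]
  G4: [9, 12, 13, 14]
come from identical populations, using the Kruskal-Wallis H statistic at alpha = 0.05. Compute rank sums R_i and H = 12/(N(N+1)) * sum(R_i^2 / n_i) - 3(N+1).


Step 1: Combine all N = 14 observations and assign midranks.
sorted (value, group, rank): (9,G4,1), (10,G2,2), (11,G1,3), (12,G4,4), (13,G2,5.5), (13,G4,5.5), (14,G4,7), (15,G2,8), (17,G2,9.5), (17,G3,9.5), (18,G1,11.5), (18,G3,11.5), (24,G1,13), (26,G3,14)
Step 2: Sum ranks within each group.
R_1 = 27.5 (n_1 = 3)
R_2 = 25 (n_2 = 4)
R_3 = 35 (n_3 = 3)
R_4 = 17.5 (n_4 = 4)
Step 3: H = 12/(N(N+1)) * sum(R_i^2/n_i) - 3(N+1)
     = 12/(14*15) * (27.5^2/3 + 25^2/4 + 35^2/3 + 17.5^2/4) - 3*15
     = 0.057143 * 893.229 - 45
     = 6.041667.
Step 4: Ties present; correction factor C = 1 - 18/(14^3 - 14) = 0.993407. Corrected H = 6.041667 / 0.993407 = 6.081766.
Step 5: Under H0, H ~ chi^2(3); p-value = 0.107699.
Step 6: alpha = 0.05. fail to reject H0.

H = 6.0818, df = 3, p = 0.107699, fail to reject H0.


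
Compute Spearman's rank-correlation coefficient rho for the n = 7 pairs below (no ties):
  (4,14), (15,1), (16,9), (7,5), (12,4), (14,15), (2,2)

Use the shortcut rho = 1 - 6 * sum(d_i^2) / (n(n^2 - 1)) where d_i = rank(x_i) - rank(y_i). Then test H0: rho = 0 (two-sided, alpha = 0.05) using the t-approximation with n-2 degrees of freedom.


Step 1: Rank x and y separately (midranks; no ties here).
rank(x): 4->2, 15->6, 16->7, 7->3, 12->4, 14->5, 2->1
rank(y): 14->6, 1->1, 9->5, 5->4, 4->3, 15->7, 2->2
Step 2: d_i = R_x(i) - R_y(i); compute d_i^2.
  (2-6)^2=16, (6-1)^2=25, (7-5)^2=4, (3-4)^2=1, (4-3)^2=1, (5-7)^2=4, (1-2)^2=1
sum(d^2) = 52.
Step 3: rho = 1 - 6*52 / (7*(7^2 - 1)) = 1 - 312/336 = 0.071429.
Step 4: Under H0, t = rho * sqrt((n-2)/(1-rho^2)) = 0.1601 ~ t(5).
Step 5: Two-sided p-value from the t-distribution with 5 df = 0.879048.
Step 6: alpha = 0.05. fail to reject H0.

rho = 0.0714, p = 0.879048, fail to reject H0 at alpha = 0.05.


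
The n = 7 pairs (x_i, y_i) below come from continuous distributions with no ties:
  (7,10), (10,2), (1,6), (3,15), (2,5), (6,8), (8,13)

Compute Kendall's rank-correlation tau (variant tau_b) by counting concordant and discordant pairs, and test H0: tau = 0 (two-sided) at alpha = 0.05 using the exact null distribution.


Step 1: Enumerate the 21 unordered pairs (i,j) with i<j and classify each by sign(x_j-x_i) * sign(y_j-y_i).
  (1,2):dx=+3,dy=-8->D; (1,3):dx=-6,dy=-4->C; (1,4):dx=-4,dy=+5->D; (1,5):dx=-5,dy=-5->C
  (1,6):dx=-1,dy=-2->C; (1,7):dx=+1,dy=+3->C; (2,3):dx=-9,dy=+4->D; (2,4):dx=-7,dy=+13->D
  (2,5):dx=-8,dy=+3->D; (2,6):dx=-4,dy=+6->D; (2,7):dx=-2,dy=+11->D; (3,4):dx=+2,dy=+9->C
  (3,5):dx=+1,dy=-1->D; (3,6):dx=+5,dy=+2->C; (3,7):dx=+7,dy=+7->C; (4,5):dx=-1,dy=-10->C
  (4,6):dx=+3,dy=-7->D; (4,7):dx=+5,dy=-2->D; (5,6):dx=+4,dy=+3->C; (5,7):dx=+6,dy=+8->C
  (6,7):dx=+2,dy=+5->C
Step 2: C = 11, D = 10, total pairs = 21.
Step 3: tau = (C - D)/(n(n-1)/2) = (11 - 10)/21 = 0.047619.
Step 4: Exact two-sided p-value (enumerate n! = 5040 permutations of y under H0): p = 1.000000.
Step 5: alpha = 0.05. fail to reject H0.

tau_b = 0.0476 (C=11, D=10), p = 1.000000, fail to reject H0.


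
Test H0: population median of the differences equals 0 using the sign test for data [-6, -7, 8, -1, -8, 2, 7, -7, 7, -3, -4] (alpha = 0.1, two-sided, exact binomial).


Step 1: Discard zero differences. Original n = 11; n_eff = number of nonzero differences = 11.
Nonzero differences (with sign): -6, -7, +8, -1, -8, +2, +7, -7, +7, -3, -4
Step 2: Count signs: positive = 4, negative = 7.
Step 3: Under H0: P(positive) = 0.5, so the number of positives S ~ Bin(11, 0.5).
Step 4: Two-sided exact p-value = sum of Bin(11,0.5) probabilities at or below the observed probability = 0.548828.
Step 5: alpha = 0.1. fail to reject H0.

n_eff = 11, pos = 4, neg = 7, p = 0.548828, fail to reject H0.


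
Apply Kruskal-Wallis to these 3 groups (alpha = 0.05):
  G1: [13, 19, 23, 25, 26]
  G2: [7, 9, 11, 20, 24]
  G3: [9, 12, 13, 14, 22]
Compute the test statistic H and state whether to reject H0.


Step 1: Combine all N = 15 observations and assign midranks.
sorted (value, group, rank): (7,G2,1), (9,G2,2.5), (9,G3,2.5), (11,G2,4), (12,G3,5), (13,G1,6.5), (13,G3,6.5), (14,G3,8), (19,G1,9), (20,G2,10), (22,G3,11), (23,G1,12), (24,G2,13), (25,G1,14), (26,G1,15)
Step 2: Sum ranks within each group.
R_1 = 56.5 (n_1 = 5)
R_2 = 30.5 (n_2 = 5)
R_3 = 33 (n_3 = 5)
Step 3: H = 12/(N(N+1)) * sum(R_i^2/n_i) - 3(N+1)
     = 12/(15*16) * (56.5^2/5 + 30.5^2/5 + 33^2/5) - 3*16
     = 0.050000 * 1042.3 - 48
     = 4.115000.
Step 4: Ties present; correction factor C = 1 - 12/(15^3 - 15) = 0.996429. Corrected H = 4.115000 / 0.996429 = 4.129749.
Step 5: Under H0, H ~ chi^2(2); p-value = 0.126834.
Step 6: alpha = 0.05. fail to reject H0.

H = 4.1297, df = 2, p = 0.126834, fail to reject H0.


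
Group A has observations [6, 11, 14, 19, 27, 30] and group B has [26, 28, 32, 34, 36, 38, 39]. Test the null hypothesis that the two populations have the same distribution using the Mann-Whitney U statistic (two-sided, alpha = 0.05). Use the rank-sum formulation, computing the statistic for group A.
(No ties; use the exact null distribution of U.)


Step 1: Combine and sort all 13 observations; assign midranks.
sorted (value, group): (6,X), (11,X), (14,X), (19,X), (26,Y), (27,X), (28,Y), (30,X), (32,Y), (34,Y), (36,Y), (38,Y), (39,Y)
ranks: 6->1, 11->2, 14->3, 19->4, 26->5, 27->6, 28->7, 30->8, 32->9, 34->10, 36->11, 38->12, 39->13
Step 2: Rank sum for X: R1 = 1 + 2 + 3 + 4 + 6 + 8 = 24.
Step 3: U_X = R1 - n1(n1+1)/2 = 24 - 6*7/2 = 24 - 21 = 3.
       U_Y = n1*n2 - U_X = 42 - 3 = 39.
Step 4: No ties, so the exact null distribution of U (based on enumerating the C(13,6) = 1716 equally likely rank assignments) gives the two-sided p-value.
Step 5: p-value = 0.008159; compare to alpha = 0.05. reject H0.

U_X = 3, p = 0.008159, reject H0 at alpha = 0.05.


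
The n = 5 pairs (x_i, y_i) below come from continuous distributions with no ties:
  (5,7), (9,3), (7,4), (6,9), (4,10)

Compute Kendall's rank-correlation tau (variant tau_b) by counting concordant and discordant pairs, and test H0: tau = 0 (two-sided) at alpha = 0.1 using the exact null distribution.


Step 1: Enumerate the 10 unordered pairs (i,j) with i<j and classify each by sign(x_j-x_i) * sign(y_j-y_i).
  (1,2):dx=+4,dy=-4->D; (1,3):dx=+2,dy=-3->D; (1,4):dx=+1,dy=+2->C; (1,5):dx=-1,dy=+3->D
  (2,3):dx=-2,dy=+1->D; (2,4):dx=-3,dy=+6->D; (2,5):dx=-5,dy=+7->D; (3,4):dx=-1,dy=+5->D
  (3,5):dx=-3,dy=+6->D; (4,5):dx=-2,dy=+1->D
Step 2: C = 1, D = 9, total pairs = 10.
Step 3: tau = (C - D)/(n(n-1)/2) = (1 - 9)/10 = -0.800000.
Step 4: Exact two-sided p-value (enumerate n! = 120 permutations of y under H0): p = 0.083333.
Step 5: alpha = 0.1. reject H0.

tau_b = -0.8000 (C=1, D=9), p = 0.083333, reject H0.


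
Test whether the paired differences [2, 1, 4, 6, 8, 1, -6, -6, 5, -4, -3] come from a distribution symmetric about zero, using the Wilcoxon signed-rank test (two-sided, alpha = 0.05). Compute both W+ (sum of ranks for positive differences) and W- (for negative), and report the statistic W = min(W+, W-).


Step 1: Drop any zero differences (none here) and take |d_i|.
|d| = [2, 1, 4, 6, 8, 1, 6, 6, 5, 4, 3]
Step 2: Midrank |d_i| (ties get averaged ranks).
ranks: |2|->3, |1|->1.5, |4|->5.5, |6|->9, |8|->11, |1|->1.5, |6|->9, |6|->9, |5|->7, |4|->5.5, |3|->4
Step 3: Attach original signs; sum ranks with positive sign and with negative sign.
W+ = 3 + 1.5 + 5.5 + 9 + 11 + 1.5 + 7 = 38.5
W- = 9 + 9 + 5.5 + 4 = 27.5
(Check: W+ + W- = 66 should equal n(n+1)/2 = 66.)
Step 4: Test statistic W = min(W+, W-) = 27.5.
Step 5: Ties in |d|, so use the tie-corrected normal approximation.
        E[W] = n(n+1)/4 = 11*12/4 = 33.
        Tie groups: |d|=1 (t=2), |d|=4 (t=2), |d|=6 (t=3); sum(t^3 - t) = 36.
        Var[W] = n(n+1)(2n+1)/24 - sum(t^3-t)/48 = 3036/24 - 36/48 = 125.75.
        z = (W - E[W]) / sqrt(Var[W]) = (27.5 - 33) / 11.2138 = -0.4905.
        Two-sided p = 2*Phi(z) = 0.623804.
Step 6: alpha = 0.05. fail to reject H0.

W+ = 38.5, W- = 27.5, W = min = 27.5, p = 0.623804, fail to reject H0.


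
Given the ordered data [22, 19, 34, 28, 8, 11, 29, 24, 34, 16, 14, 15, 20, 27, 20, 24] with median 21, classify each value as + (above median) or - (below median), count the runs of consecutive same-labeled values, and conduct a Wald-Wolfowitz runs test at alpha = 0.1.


Step 1: Compute median = 21; label A = above, B = below.
Labels in order: ABAABBAAABBBBABA  (n_A = 8, n_B = 8)
Step 2: Count runs R = 9.
Step 3: Under H0 (random ordering), E[R] = 2*n_A*n_B/(n_A+n_B) + 1 = 2*8*8/16 + 1 = 9.0000.
        Var[R] = 2*n_A*n_B*(2*n_A*n_B - n_A - n_B) / ((n_A+n_B)^2 * (n_A+n_B-1)) = 14336/3840 = 3.7333.
        SD[R] = 1.9322.
Step 4: R = E[R], so z = 0 with no continuity correction.
Step 5: Two-sided p-value via normal approximation = 2*(1 - Phi(|z|)) = 1.000000.
Step 6: alpha = 0.1. fail to reject H0.

R = 9, z = 0.0000, p = 1.000000, fail to reject H0.


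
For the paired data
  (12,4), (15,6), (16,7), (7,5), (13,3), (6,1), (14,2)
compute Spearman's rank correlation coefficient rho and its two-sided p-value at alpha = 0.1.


Step 1: Rank x and y separately (midranks; no ties here).
rank(x): 12->3, 15->6, 16->7, 7->2, 13->4, 6->1, 14->5
rank(y): 4->4, 6->6, 7->7, 5->5, 3->3, 1->1, 2->2
Step 2: d_i = R_x(i) - R_y(i); compute d_i^2.
  (3-4)^2=1, (6-6)^2=0, (7-7)^2=0, (2-5)^2=9, (4-3)^2=1, (1-1)^2=0, (5-2)^2=9
sum(d^2) = 20.
Step 3: rho = 1 - 6*20 / (7*(7^2 - 1)) = 1 - 120/336 = 0.642857.
Step 4: Under H0, t = rho * sqrt((n-2)/(1-rho^2)) = 1.8766 ~ t(5).
Step 5: Two-sided p-value from the t-distribution with 5 df = 0.119392.
Step 6: alpha = 0.1. fail to reject H0.

rho = 0.6429, p = 0.119392, fail to reject H0 at alpha = 0.1.


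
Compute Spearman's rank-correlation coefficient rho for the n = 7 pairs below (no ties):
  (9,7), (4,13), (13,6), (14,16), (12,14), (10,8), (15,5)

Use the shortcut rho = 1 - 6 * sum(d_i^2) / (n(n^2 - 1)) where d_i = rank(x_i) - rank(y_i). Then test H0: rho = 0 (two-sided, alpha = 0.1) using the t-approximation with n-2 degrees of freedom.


Step 1: Rank x and y separately (midranks; no ties here).
rank(x): 9->2, 4->1, 13->5, 14->6, 12->4, 10->3, 15->7
rank(y): 7->3, 13->5, 6->2, 16->7, 14->6, 8->4, 5->1
Step 2: d_i = R_x(i) - R_y(i); compute d_i^2.
  (2-3)^2=1, (1-5)^2=16, (5-2)^2=9, (6-7)^2=1, (4-6)^2=4, (3-4)^2=1, (7-1)^2=36
sum(d^2) = 68.
Step 3: rho = 1 - 6*68 / (7*(7^2 - 1)) = 1 - 408/336 = -0.214286.
Step 4: Under H0, t = rho * sqrt((n-2)/(1-rho^2)) = -0.4906 ~ t(5).
Step 5: Two-sided p-value from the t-distribution with 5 df = 0.644512.
Step 6: alpha = 0.1. fail to reject H0.

rho = -0.2143, p = 0.644512, fail to reject H0 at alpha = 0.1.


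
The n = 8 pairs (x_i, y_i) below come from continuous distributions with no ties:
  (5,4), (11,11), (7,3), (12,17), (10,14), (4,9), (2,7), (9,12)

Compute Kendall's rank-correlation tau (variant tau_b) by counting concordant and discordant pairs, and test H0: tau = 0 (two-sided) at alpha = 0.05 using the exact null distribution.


Step 1: Enumerate the 28 unordered pairs (i,j) with i<j and classify each by sign(x_j-x_i) * sign(y_j-y_i).
  (1,2):dx=+6,dy=+7->C; (1,3):dx=+2,dy=-1->D; (1,4):dx=+7,dy=+13->C; (1,5):dx=+5,dy=+10->C
  (1,6):dx=-1,dy=+5->D; (1,7):dx=-3,dy=+3->D; (1,8):dx=+4,dy=+8->C; (2,3):dx=-4,dy=-8->C
  (2,4):dx=+1,dy=+6->C; (2,5):dx=-1,dy=+3->D; (2,6):dx=-7,dy=-2->C; (2,7):dx=-9,dy=-4->C
  (2,8):dx=-2,dy=+1->D; (3,4):dx=+5,dy=+14->C; (3,5):dx=+3,dy=+11->C; (3,6):dx=-3,dy=+6->D
  (3,7):dx=-5,dy=+4->D; (3,8):dx=+2,dy=+9->C; (4,5):dx=-2,dy=-3->C; (4,6):dx=-8,dy=-8->C
  (4,7):dx=-10,dy=-10->C; (4,8):dx=-3,dy=-5->C; (5,6):dx=-6,dy=-5->C; (5,7):dx=-8,dy=-7->C
  (5,8):dx=-1,dy=-2->C; (6,7):dx=-2,dy=-2->C; (6,8):dx=+5,dy=+3->C; (7,8):dx=+7,dy=+5->C
Step 2: C = 21, D = 7, total pairs = 28.
Step 3: tau = (C - D)/(n(n-1)/2) = (21 - 7)/28 = 0.500000.
Step 4: Exact two-sided p-value (enumerate n! = 40320 permutations of y under H0): p = 0.108681.
Step 5: alpha = 0.05. fail to reject H0.

tau_b = 0.5000 (C=21, D=7), p = 0.108681, fail to reject H0.


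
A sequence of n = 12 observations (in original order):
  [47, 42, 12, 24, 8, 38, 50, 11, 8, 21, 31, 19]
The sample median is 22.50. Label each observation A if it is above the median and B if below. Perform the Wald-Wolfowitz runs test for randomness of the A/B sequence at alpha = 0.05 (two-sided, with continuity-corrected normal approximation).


Step 1: Compute median = 22.50; label A = above, B = below.
Labels in order: AABABAABBBAB  (n_A = 6, n_B = 6)
Step 2: Count runs R = 8.
Step 3: Under H0 (random ordering), E[R] = 2*n_A*n_B/(n_A+n_B) + 1 = 2*6*6/12 + 1 = 7.0000.
        Var[R] = 2*n_A*n_B*(2*n_A*n_B - n_A - n_B) / ((n_A+n_B)^2 * (n_A+n_B-1)) = 4320/1584 = 2.7273.
        SD[R] = 1.6514.
Step 4: Continuity-corrected z = (R - 0.5 - E[R]) / SD[R] = (8 - 0.5 - 7.0000) / 1.6514 = 0.3028.
Step 5: Two-sided p-value via normal approximation = 2*(1 - Phi(|z|)) = 0.762069.
Step 6: alpha = 0.05. fail to reject H0.

R = 8, z = 0.3028, p = 0.762069, fail to reject H0.


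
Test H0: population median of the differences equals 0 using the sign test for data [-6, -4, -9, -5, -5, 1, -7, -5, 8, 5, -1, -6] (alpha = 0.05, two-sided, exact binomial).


Step 1: Discard zero differences. Original n = 12; n_eff = number of nonzero differences = 12.
Nonzero differences (with sign): -6, -4, -9, -5, -5, +1, -7, -5, +8, +5, -1, -6
Step 2: Count signs: positive = 3, negative = 9.
Step 3: Under H0: P(positive) = 0.5, so the number of positives S ~ Bin(12, 0.5).
Step 4: Two-sided exact p-value = sum of Bin(12,0.5) probabilities at or below the observed probability = 0.145996.
Step 5: alpha = 0.05. fail to reject H0.

n_eff = 12, pos = 3, neg = 9, p = 0.145996, fail to reject H0.


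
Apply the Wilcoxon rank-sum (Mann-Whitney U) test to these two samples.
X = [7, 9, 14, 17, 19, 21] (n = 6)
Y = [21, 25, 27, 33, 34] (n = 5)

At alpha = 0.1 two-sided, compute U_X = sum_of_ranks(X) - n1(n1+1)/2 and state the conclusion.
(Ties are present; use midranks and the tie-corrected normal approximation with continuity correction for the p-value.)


Step 1: Combine and sort all 11 observations; assign midranks.
sorted (value, group): (7,X), (9,X), (14,X), (17,X), (19,X), (21,X), (21,Y), (25,Y), (27,Y), (33,Y), (34,Y)
ranks: 7->1, 9->2, 14->3, 17->4, 19->5, 21->6.5, 21->6.5, 25->8, 27->9, 33->10, 34->11
Step 2: Rank sum for X: R1 = 1 + 2 + 3 + 4 + 5 + 6.5 = 21.5.
Step 3: U_X = R1 - n1(n1+1)/2 = 21.5 - 6*7/2 = 21.5 - 21 = 0.5.
       U_Y = n1*n2 - U_X = 30 - 0.5 = 29.5.
Step 4: Ties are present, so use the tie-corrected normal approximation (with continuity correction) for the p-value.
Step 5: p-value = 0.010411; compare to alpha = 0.1. reject H0.

U_X = 0.5, p = 0.010411, reject H0 at alpha = 0.1.


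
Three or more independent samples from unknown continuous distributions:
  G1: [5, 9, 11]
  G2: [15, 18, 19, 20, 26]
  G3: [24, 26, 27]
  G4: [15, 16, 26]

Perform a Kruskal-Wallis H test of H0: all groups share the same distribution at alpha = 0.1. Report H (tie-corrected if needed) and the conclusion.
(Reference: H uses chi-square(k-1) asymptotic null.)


Step 1: Combine all N = 14 observations and assign midranks.
sorted (value, group, rank): (5,G1,1), (9,G1,2), (11,G1,3), (15,G2,4.5), (15,G4,4.5), (16,G4,6), (18,G2,7), (19,G2,8), (20,G2,9), (24,G3,10), (26,G2,12), (26,G3,12), (26,G4,12), (27,G3,14)
Step 2: Sum ranks within each group.
R_1 = 6 (n_1 = 3)
R_2 = 40.5 (n_2 = 5)
R_3 = 36 (n_3 = 3)
R_4 = 22.5 (n_4 = 3)
Step 3: H = 12/(N(N+1)) * sum(R_i^2/n_i) - 3(N+1)
     = 12/(14*15) * (6^2/3 + 40.5^2/5 + 36^2/3 + 22.5^2/3) - 3*15
     = 0.057143 * 940.8 - 45
     = 8.760000.
Step 4: Ties present; correction factor C = 1 - 30/(14^3 - 14) = 0.989011. Corrected H = 8.760000 / 0.989011 = 8.857333.
Step 5: Under H0, H ~ chi^2(3); p-value = 0.031249.
Step 6: alpha = 0.1. reject H0.

H = 8.8573, df = 3, p = 0.031249, reject H0.


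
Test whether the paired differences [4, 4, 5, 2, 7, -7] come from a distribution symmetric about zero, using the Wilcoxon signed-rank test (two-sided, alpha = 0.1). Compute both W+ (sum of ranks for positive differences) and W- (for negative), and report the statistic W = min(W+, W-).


Step 1: Drop any zero differences (none here) and take |d_i|.
|d| = [4, 4, 5, 2, 7, 7]
Step 2: Midrank |d_i| (ties get averaged ranks).
ranks: |4|->2.5, |4|->2.5, |5|->4, |2|->1, |7|->5.5, |7|->5.5
Step 3: Attach original signs; sum ranks with positive sign and with negative sign.
W+ = 2.5 + 2.5 + 4 + 1 + 5.5 = 15.5
W- = 5.5 = 5.5
(Check: W+ + W- = 21 should equal n(n+1)/2 = 21.)
Step 4: Test statistic W = min(W+, W-) = 5.5.
Step 5: Ties in |d|, so use the tie-corrected normal approximation.
        E[W] = n(n+1)/4 = 6*7/4 = 10.5.
        Tie groups: |d|=4 (t=2), |d|=7 (t=2); sum(t^3 - t) = 12.
        Var[W] = n(n+1)(2n+1)/24 - sum(t^3-t)/48 = 546/24 - 12/48 = 22.5.
        z = (W - E[W]) / sqrt(Var[W]) = (5.5 - 10.5) / 4.7434 = -1.0541.
        Two-sided p = 2*Phi(z) = 0.291841.
Step 6: alpha = 0.1. fail to reject H0.

W+ = 15.5, W- = 5.5, W = min = 5.5, p = 0.291841, fail to reject H0.


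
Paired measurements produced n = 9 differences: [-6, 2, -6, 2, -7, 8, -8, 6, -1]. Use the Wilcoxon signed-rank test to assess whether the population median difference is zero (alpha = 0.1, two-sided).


Step 1: Drop any zero differences (none here) and take |d_i|.
|d| = [6, 2, 6, 2, 7, 8, 8, 6, 1]
Step 2: Midrank |d_i| (ties get averaged ranks).
ranks: |6|->5, |2|->2.5, |6|->5, |2|->2.5, |7|->7, |8|->8.5, |8|->8.5, |6|->5, |1|->1
Step 3: Attach original signs; sum ranks with positive sign and with negative sign.
W+ = 2.5 + 2.5 + 8.5 + 5 = 18.5
W- = 5 + 5 + 7 + 8.5 + 1 = 26.5
(Check: W+ + W- = 45 should equal n(n+1)/2 = 45.)
Step 4: Test statistic W = min(W+, W-) = 18.5.
Step 5: Ties in |d|, so use the tie-corrected normal approximation.
        E[W] = n(n+1)/4 = 9*10/4 = 22.5.
        Tie groups: |d|=2 (t=2), |d|=6 (t=3), |d|=8 (t=2); sum(t^3 - t) = 36.
        Var[W] = n(n+1)(2n+1)/24 - sum(t^3-t)/48 = 1710/24 - 36/48 = 70.5.
        z = (W - E[W]) / sqrt(Var[W]) = (18.5 - 22.5) / 8.3964 = -0.4764.
        Two-sided p = 2*Phi(z) = 0.633794.
Step 6: alpha = 0.1. fail to reject H0.

W+ = 18.5, W- = 26.5, W = min = 18.5, p = 0.633794, fail to reject H0.


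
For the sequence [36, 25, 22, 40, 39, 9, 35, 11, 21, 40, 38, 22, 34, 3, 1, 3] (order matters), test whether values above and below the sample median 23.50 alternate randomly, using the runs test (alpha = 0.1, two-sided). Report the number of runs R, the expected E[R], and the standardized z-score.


Step 1: Compute median = 23.50; label A = above, B = below.
Labels in order: AABAABABBAABABBB  (n_A = 8, n_B = 8)
Step 2: Count runs R = 10.
Step 3: Under H0 (random ordering), E[R] = 2*n_A*n_B/(n_A+n_B) + 1 = 2*8*8/16 + 1 = 9.0000.
        Var[R] = 2*n_A*n_B*(2*n_A*n_B - n_A - n_B) / ((n_A+n_B)^2 * (n_A+n_B-1)) = 14336/3840 = 3.7333.
        SD[R] = 1.9322.
Step 4: Continuity-corrected z = (R - 0.5 - E[R]) / SD[R] = (10 - 0.5 - 9.0000) / 1.9322 = 0.2588.
Step 5: Two-sided p-value via normal approximation = 2*(1 - Phi(|z|)) = 0.795809.
Step 6: alpha = 0.1. fail to reject H0.

R = 10, z = 0.2588, p = 0.795809, fail to reject H0.


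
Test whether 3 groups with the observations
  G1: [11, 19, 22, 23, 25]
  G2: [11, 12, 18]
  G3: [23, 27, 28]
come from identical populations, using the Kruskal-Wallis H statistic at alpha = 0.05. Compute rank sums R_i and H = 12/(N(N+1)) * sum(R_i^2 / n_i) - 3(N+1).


Step 1: Combine all N = 11 observations and assign midranks.
sorted (value, group, rank): (11,G1,1.5), (11,G2,1.5), (12,G2,3), (18,G2,4), (19,G1,5), (22,G1,6), (23,G1,7.5), (23,G3,7.5), (25,G1,9), (27,G3,10), (28,G3,11)
Step 2: Sum ranks within each group.
R_1 = 29 (n_1 = 5)
R_2 = 8.5 (n_2 = 3)
R_3 = 28.5 (n_3 = 3)
Step 3: H = 12/(N(N+1)) * sum(R_i^2/n_i) - 3(N+1)
     = 12/(11*12) * (29^2/5 + 8.5^2/3 + 28.5^2/3) - 3*12
     = 0.090909 * 463.033 - 36
     = 6.093939.
Step 4: Ties present; correction factor C = 1 - 12/(11^3 - 11) = 0.990909. Corrected H = 6.093939 / 0.990909 = 6.149847.
Step 5: Under H0, H ~ chi^2(2); p-value = 0.046193.
Step 6: alpha = 0.05. reject H0.

H = 6.1498, df = 2, p = 0.046193, reject H0.


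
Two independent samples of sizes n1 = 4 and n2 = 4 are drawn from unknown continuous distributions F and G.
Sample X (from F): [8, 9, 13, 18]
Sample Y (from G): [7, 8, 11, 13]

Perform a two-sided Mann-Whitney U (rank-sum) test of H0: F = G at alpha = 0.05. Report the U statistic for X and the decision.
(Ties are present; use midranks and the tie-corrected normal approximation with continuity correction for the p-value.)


Step 1: Combine and sort all 8 observations; assign midranks.
sorted (value, group): (7,Y), (8,X), (8,Y), (9,X), (11,Y), (13,X), (13,Y), (18,X)
ranks: 7->1, 8->2.5, 8->2.5, 9->4, 11->5, 13->6.5, 13->6.5, 18->8
Step 2: Rank sum for X: R1 = 2.5 + 4 + 6.5 + 8 = 21.
Step 3: U_X = R1 - n1(n1+1)/2 = 21 - 4*5/2 = 21 - 10 = 11.
       U_Y = n1*n2 - U_X = 16 - 11 = 5.
Step 4: Ties are present, so use the tie-corrected normal approximation (with continuity correction) for the p-value.
Step 5: p-value = 0.465124; compare to alpha = 0.05. fail to reject H0.

U_X = 11, p = 0.465124, fail to reject H0 at alpha = 0.05.


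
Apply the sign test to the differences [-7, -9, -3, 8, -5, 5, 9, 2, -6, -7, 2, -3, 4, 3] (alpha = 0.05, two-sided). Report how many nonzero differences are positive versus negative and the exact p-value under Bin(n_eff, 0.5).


Step 1: Discard zero differences. Original n = 14; n_eff = number of nonzero differences = 14.
Nonzero differences (with sign): -7, -9, -3, +8, -5, +5, +9, +2, -6, -7, +2, -3, +4, +3
Step 2: Count signs: positive = 7, negative = 7.
Step 3: Under H0: P(positive) = 0.5, so the number of positives S ~ Bin(14, 0.5).
Step 4: Two-sided exact p-value = sum of Bin(14,0.5) probabilities at or below the observed probability = 1.000000.
Step 5: alpha = 0.05. fail to reject H0.

n_eff = 14, pos = 7, neg = 7, p = 1.000000, fail to reject H0.


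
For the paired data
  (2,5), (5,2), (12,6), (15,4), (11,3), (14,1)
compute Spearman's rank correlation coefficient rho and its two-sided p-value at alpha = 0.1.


Step 1: Rank x and y separately (midranks; no ties here).
rank(x): 2->1, 5->2, 12->4, 15->6, 11->3, 14->5
rank(y): 5->5, 2->2, 6->6, 4->4, 3->3, 1->1
Step 2: d_i = R_x(i) - R_y(i); compute d_i^2.
  (1-5)^2=16, (2-2)^2=0, (4-6)^2=4, (6-4)^2=4, (3-3)^2=0, (5-1)^2=16
sum(d^2) = 40.
Step 3: rho = 1 - 6*40 / (6*(6^2 - 1)) = 1 - 240/210 = -0.142857.
Step 4: Under H0, t = rho * sqrt((n-2)/(1-rho^2)) = -0.2887 ~ t(4).
Step 5: Two-sided p-value from the t-distribution with 4 df = 0.787172.
Step 6: alpha = 0.1. fail to reject H0.

rho = -0.1429, p = 0.787172, fail to reject H0 at alpha = 0.1.


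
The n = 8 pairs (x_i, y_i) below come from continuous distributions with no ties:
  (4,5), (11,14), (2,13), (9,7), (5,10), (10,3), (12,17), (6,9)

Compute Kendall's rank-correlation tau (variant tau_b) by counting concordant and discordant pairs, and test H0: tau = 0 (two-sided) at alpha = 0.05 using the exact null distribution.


Step 1: Enumerate the 28 unordered pairs (i,j) with i<j and classify each by sign(x_j-x_i) * sign(y_j-y_i).
  (1,2):dx=+7,dy=+9->C; (1,3):dx=-2,dy=+8->D; (1,4):dx=+5,dy=+2->C; (1,5):dx=+1,dy=+5->C
  (1,6):dx=+6,dy=-2->D; (1,7):dx=+8,dy=+12->C; (1,8):dx=+2,dy=+4->C; (2,3):dx=-9,dy=-1->C
  (2,4):dx=-2,dy=-7->C; (2,5):dx=-6,dy=-4->C; (2,6):dx=-1,dy=-11->C; (2,7):dx=+1,dy=+3->C
  (2,8):dx=-5,dy=-5->C; (3,4):dx=+7,dy=-6->D; (3,5):dx=+3,dy=-3->D; (3,6):dx=+8,dy=-10->D
  (3,7):dx=+10,dy=+4->C; (3,8):dx=+4,dy=-4->D; (4,5):dx=-4,dy=+3->D; (4,6):dx=+1,dy=-4->D
  (4,7):dx=+3,dy=+10->C; (4,8):dx=-3,dy=+2->D; (5,6):dx=+5,dy=-7->D; (5,7):dx=+7,dy=+7->C
  (5,8):dx=+1,dy=-1->D; (6,7):dx=+2,dy=+14->C; (6,8):dx=-4,dy=+6->D; (7,8):dx=-6,dy=-8->C
Step 2: C = 16, D = 12, total pairs = 28.
Step 3: tau = (C - D)/(n(n-1)/2) = (16 - 12)/28 = 0.142857.
Step 4: Exact two-sided p-value (enumerate n! = 40320 permutations of y under H0): p = 0.719544.
Step 5: alpha = 0.05. fail to reject H0.

tau_b = 0.1429 (C=16, D=12), p = 0.719544, fail to reject H0.


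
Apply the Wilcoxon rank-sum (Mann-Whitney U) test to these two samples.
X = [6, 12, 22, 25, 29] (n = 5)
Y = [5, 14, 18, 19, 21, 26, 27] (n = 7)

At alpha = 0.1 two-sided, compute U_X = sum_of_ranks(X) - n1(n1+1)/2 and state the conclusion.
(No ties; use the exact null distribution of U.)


Step 1: Combine and sort all 12 observations; assign midranks.
sorted (value, group): (5,Y), (6,X), (12,X), (14,Y), (18,Y), (19,Y), (21,Y), (22,X), (25,X), (26,Y), (27,Y), (29,X)
ranks: 5->1, 6->2, 12->3, 14->4, 18->5, 19->6, 21->7, 22->8, 25->9, 26->10, 27->11, 29->12
Step 2: Rank sum for X: R1 = 2 + 3 + 8 + 9 + 12 = 34.
Step 3: U_X = R1 - n1(n1+1)/2 = 34 - 5*6/2 = 34 - 15 = 19.
       U_Y = n1*n2 - U_X = 35 - 19 = 16.
Step 4: No ties, so the exact null distribution of U (based on enumerating the C(12,5) = 792 equally likely rank assignments) gives the two-sided p-value.
Step 5: p-value = 0.876263; compare to alpha = 0.1. fail to reject H0.

U_X = 19, p = 0.876263, fail to reject H0 at alpha = 0.1.


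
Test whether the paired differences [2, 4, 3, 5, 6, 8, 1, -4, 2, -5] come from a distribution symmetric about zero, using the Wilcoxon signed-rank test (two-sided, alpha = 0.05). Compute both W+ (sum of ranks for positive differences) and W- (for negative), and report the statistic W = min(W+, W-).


Step 1: Drop any zero differences (none here) and take |d_i|.
|d| = [2, 4, 3, 5, 6, 8, 1, 4, 2, 5]
Step 2: Midrank |d_i| (ties get averaged ranks).
ranks: |2|->2.5, |4|->5.5, |3|->4, |5|->7.5, |6|->9, |8|->10, |1|->1, |4|->5.5, |2|->2.5, |5|->7.5
Step 3: Attach original signs; sum ranks with positive sign and with negative sign.
W+ = 2.5 + 5.5 + 4 + 7.5 + 9 + 10 + 1 + 2.5 = 42
W- = 5.5 + 7.5 = 13
(Check: W+ + W- = 55 should equal n(n+1)/2 = 55.)
Step 4: Test statistic W = min(W+, W-) = 13.
Step 5: Ties in |d|, so use the tie-corrected normal approximation.
        E[W] = n(n+1)/4 = 10*11/4 = 27.5.
        Tie groups: |d|=2 (t=2), |d|=4 (t=2), |d|=5 (t=2); sum(t^3 - t) = 18.
        Var[W] = n(n+1)(2n+1)/24 - sum(t^3-t)/48 = 2310/24 - 18/48 = 95.875.
        z = (W - E[W]) / sqrt(Var[W]) = (13 - 27.5) / 9.7916 = -1.4809.
        Two-sided p = 2*Phi(z) = 0.138643.
Step 6: alpha = 0.05. fail to reject H0.

W+ = 42, W- = 13, W = min = 13, p = 0.138643, fail to reject H0.
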